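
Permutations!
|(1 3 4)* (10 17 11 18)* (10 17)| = |(1 3 4)(11 18 17)| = 3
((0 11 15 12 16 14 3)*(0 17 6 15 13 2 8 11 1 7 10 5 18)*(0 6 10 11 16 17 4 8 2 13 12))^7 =(0 5 11 15 10 7 6 17 1 18 12)(3 8 14 4 16) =((0 1 7 11 12 17 10 5 18 6 15)(3 4 8 16 14))^7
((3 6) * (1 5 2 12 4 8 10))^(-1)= ((1 5 2 12 4 8 10)(3 6))^(-1)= (1 10 8 4 12 2 5)(3 6)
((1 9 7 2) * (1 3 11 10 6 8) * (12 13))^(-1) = ((1 9 7 2 3 11 10 6 8)(12 13))^(-1) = (1 8 6 10 11 3 2 7 9)(12 13)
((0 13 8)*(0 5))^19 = ((0 13 8 5))^19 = (0 5 8 13)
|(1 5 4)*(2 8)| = 6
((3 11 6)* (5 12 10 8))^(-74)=(3 11 6)(5 10)(8 12)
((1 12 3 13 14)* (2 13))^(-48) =((1 12 3 2 13 14))^(-48) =(14)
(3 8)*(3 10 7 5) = [0, 1, 2, 8, 4, 3, 6, 5, 10, 9, 7] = (3 8 10 7 5)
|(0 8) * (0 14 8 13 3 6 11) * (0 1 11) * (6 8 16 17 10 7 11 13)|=|(0 6)(1 13 3 8 14 16 17 10 7 11)|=10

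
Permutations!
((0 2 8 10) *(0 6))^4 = ((0 2 8 10 6))^4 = (0 6 10 8 2)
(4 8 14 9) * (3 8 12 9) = (3 8 14)(4 12 9) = [0, 1, 2, 8, 12, 5, 6, 7, 14, 4, 10, 11, 9, 13, 3]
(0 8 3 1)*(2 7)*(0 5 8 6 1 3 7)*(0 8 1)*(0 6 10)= (0 10)(1 5)(2 8 7)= [10, 5, 8, 3, 4, 1, 6, 2, 7, 9, 0]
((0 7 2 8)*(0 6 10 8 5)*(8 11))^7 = (0 5 2 7)(6 8 11 10)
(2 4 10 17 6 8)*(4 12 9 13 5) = (2 12 9 13 5 4 10 17 6 8) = [0, 1, 12, 3, 10, 4, 8, 7, 2, 13, 17, 11, 9, 5, 14, 15, 16, 6]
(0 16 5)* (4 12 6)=(0 16 5)(4 12 6)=[16, 1, 2, 3, 12, 0, 4, 7, 8, 9, 10, 11, 6, 13, 14, 15, 5]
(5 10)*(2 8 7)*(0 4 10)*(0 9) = (0 4 10 5 9)(2 8 7) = [4, 1, 8, 3, 10, 9, 6, 2, 7, 0, 5]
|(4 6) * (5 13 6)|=4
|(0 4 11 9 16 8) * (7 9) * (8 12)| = |(0 4 11 7 9 16 12 8)| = 8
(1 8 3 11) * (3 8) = (1 3 11) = [0, 3, 2, 11, 4, 5, 6, 7, 8, 9, 10, 1]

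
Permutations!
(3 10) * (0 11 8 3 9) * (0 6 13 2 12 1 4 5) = (0 11 8 3 10 9 6 13 2 12 1 4 5) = [11, 4, 12, 10, 5, 0, 13, 7, 3, 6, 9, 8, 1, 2]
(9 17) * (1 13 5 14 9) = [0, 13, 2, 3, 4, 14, 6, 7, 8, 17, 10, 11, 12, 5, 9, 15, 16, 1] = (1 13 5 14 9 17)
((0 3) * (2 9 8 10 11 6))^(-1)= ((0 3)(2 9 8 10 11 6))^(-1)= (0 3)(2 6 11 10 8 9)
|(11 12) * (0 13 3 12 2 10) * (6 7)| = 14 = |(0 13 3 12 11 2 10)(6 7)|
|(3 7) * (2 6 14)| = 6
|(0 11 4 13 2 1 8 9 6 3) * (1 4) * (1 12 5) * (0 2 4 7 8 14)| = |(0 11 12 5 1 14)(2 7 8 9 6 3)(4 13)| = 6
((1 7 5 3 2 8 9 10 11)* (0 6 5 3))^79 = (0 6 5)(1 11 10 9 8 2 3 7)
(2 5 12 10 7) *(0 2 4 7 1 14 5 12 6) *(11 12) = [2, 14, 11, 3, 7, 6, 0, 4, 8, 9, 1, 12, 10, 13, 5] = (0 2 11 12 10 1 14 5 6)(4 7)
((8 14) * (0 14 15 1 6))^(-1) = ((0 14 8 15 1 6))^(-1) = (0 6 1 15 8 14)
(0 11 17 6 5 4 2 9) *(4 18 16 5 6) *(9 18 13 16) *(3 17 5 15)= (0 11 5 13 16 15 3 17 4 2 18 9)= [11, 1, 18, 17, 2, 13, 6, 7, 8, 0, 10, 5, 12, 16, 14, 3, 15, 4, 9]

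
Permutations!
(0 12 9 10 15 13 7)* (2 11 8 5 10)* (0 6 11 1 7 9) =(0 12)(1 7 6 11 8 5 10 15 13 9 2) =[12, 7, 1, 3, 4, 10, 11, 6, 5, 2, 15, 8, 0, 9, 14, 13]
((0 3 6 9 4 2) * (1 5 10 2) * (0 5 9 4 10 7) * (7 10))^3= ((0 3 6 4 1 9 7)(2 5 10))^3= (10)(0 4 7 6 9 3 1)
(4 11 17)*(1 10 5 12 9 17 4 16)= [0, 10, 2, 3, 11, 12, 6, 7, 8, 17, 5, 4, 9, 13, 14, 15, 1, 16]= (1 10 5 12 9 17 16)(4 11)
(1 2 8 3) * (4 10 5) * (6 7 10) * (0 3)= (0 3 1 2 8)(4 6 7 10 5)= [3, 2, 8, 1, 6, 4, 7, 10, 0, 9, 5]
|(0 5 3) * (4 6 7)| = 3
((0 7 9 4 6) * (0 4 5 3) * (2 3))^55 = (0 7 9 5 2 3)(4 6)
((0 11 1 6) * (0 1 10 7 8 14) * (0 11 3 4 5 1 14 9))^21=(0 7 14 5)(1 3 8 11)(4 9 10 6)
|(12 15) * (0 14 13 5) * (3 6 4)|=12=|(0 14 13 5)(3 6 4)(12 15)|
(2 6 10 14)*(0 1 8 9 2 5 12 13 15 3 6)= (0 1 8 9 2)(3 6 10 14 5 12 13 15)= [1, 8, 0, 6, 4, 12, 10, 7, 9, 2, 14, 11, 13, 15, 5, 3]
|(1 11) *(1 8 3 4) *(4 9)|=|(1 11 8 3 9 4)|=6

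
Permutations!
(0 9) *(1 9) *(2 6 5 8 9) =(0 1 2 6 5 8 9) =[1, 2, 6, 3, 4, 8, 5, 7, 9, 0]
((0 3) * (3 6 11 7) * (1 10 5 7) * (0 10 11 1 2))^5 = ((0 6 1 11 2)(3 10 5 7))^5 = (11)(3 10 5 7)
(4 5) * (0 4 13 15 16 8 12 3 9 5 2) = (0 4 2)(3 9 5 13 15 16 8 12) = [4, 1, 0, 9, 2, 13, 6, 7, 12, 5, 10, 11, 3, 15, 14, 16, 8]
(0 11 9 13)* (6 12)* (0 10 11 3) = (0 3)(6 12)(9 13 10 11) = [3, 1, 2, 0, 4, 5, 12, 7, 8, 13, 11, 9, 6, 10]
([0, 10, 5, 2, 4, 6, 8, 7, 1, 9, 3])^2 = (1 3 5 8 10 2 6)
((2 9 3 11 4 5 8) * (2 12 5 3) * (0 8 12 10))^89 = ((0 8 10)(2 9)(3 11 4)(5 12))^89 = (0 10 8)(2 9)(3 4 11)(5 12)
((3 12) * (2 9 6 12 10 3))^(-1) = (2 12 6 9)(3 10)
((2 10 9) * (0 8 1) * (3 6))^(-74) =((0 8 1)(2 10 9)(3 6))^(-74) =(0 8 1)(2 10 9)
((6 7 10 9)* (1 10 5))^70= ((1 10 9 6 7 5))^70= (1 7 9)(5 6 10)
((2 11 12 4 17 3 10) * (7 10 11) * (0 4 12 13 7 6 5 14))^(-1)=(0 14 5 6 2 10 7 13 11 3 17 4)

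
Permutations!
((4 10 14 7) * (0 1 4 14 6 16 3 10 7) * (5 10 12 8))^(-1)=((0 1 4 7 14)(3 12 8 5 10 6 16))^(-1)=(0 14 7 4 1)(3 16 6 10 5 8 12)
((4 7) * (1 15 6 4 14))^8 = ((1 15 6 4 7 14))^8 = (1 6 7)(4 14 15)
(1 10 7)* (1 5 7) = [0, 10, 2, 3, 4, 7, 6, 5, 8, 9, 1] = (1 10)(5 7)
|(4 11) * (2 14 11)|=|(2 14 11 4)|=4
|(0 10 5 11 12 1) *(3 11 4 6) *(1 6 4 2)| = |(0 10 5 2 1)(3 11 12 6)| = 20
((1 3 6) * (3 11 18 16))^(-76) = (1 18 3)(6 11 16)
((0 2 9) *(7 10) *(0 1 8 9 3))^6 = (10)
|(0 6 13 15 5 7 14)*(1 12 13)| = 9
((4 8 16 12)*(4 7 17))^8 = ((4 8 16 12 7 17))^8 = (4 16 7)(8 12 17)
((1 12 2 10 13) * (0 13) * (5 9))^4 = (0 2 1)(10 12 13)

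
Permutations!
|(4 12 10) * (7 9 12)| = 5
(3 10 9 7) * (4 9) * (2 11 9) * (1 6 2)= (1 6 2 11 9 7 3 10 4)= [0, 6, 11, 10, 1, 5, 2, 3, 8, 7, 4, 9]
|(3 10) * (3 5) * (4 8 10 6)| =|(3 6 4 8 10 5)| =6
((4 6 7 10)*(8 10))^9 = ((4 6 7 8 10))^9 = (4 10 8 7 6)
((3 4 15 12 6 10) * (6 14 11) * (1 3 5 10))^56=(15)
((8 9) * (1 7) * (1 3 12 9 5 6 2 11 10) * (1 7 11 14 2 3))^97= (1 11 10 7)(2 14)(3 12 9 8 5 6)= ((1 11 10 7)(2 14)(3 12 9 8 5 6))^97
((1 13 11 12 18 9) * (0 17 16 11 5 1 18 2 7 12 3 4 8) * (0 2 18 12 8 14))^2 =((0 17 16 11 3 4 14)(1 13 5)(2 7 8)(9 12 18))^2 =(0 16 3 14 17 11 4)(1 5 13)(2 8 7)(9 18 12)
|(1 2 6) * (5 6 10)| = 5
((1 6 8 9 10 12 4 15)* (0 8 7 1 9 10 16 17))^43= (0 16 15 12 8 17 9 4 10)(1 6 7)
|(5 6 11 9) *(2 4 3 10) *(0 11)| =20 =|(0 11 9 5 6)(2 4 3 10)|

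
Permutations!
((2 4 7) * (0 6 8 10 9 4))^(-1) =(0 2 7 4 9 10 8 6)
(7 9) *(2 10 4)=(2 10 4)(7 9)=[0, 1, 10, 3, 2, 5, 6, 9, 8, 7, 4]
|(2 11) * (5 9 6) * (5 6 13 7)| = |(2 11)(5 9 13 7)| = 4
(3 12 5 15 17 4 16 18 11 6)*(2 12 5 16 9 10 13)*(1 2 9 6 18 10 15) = (1 2 12 16 10 13 9 15 17 4 6 3 5)(11 18) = [0, 2, 12, 5, 6, 1, 3, 7, 8, 15, 13, 18, 16, 9, 14, 17, 10, 4, 11]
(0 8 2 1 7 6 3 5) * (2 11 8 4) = (0 4 2 1 7 6 3 5)(8 11) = [4, 7, 1, 5, 2, 0, 3, 6, 11, 9, 10, 8]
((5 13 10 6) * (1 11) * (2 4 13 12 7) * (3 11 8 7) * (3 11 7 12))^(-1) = (1 11 12 8)(2 7 3 5 6 10 13 4)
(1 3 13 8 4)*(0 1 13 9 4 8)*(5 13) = (0 1 3 9 4 5 13) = [1, 3, 2, 9, 5, 13, 6, 7, 8, 4, 10, 11, 12, 0]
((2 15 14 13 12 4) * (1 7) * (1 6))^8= (1 6 7)(2 14 12)(4 15 13)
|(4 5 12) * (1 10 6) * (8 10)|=|(1 8 10 6)(4 5 12)|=12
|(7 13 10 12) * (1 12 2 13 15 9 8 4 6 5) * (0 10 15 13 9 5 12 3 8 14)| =10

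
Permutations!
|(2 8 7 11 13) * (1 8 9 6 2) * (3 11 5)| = |(1 8 7 5 3 11 13)(2 9 6)| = 21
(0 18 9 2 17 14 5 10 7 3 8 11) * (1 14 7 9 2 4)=(0 18 2 17 7 3 8 11)(1 14 5 10 9 4)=[18, 14, 17, 8, 1, 10, 6, 3, 11, 4, 9, 0, 12, 13, 5, 15, 16, 7, 2]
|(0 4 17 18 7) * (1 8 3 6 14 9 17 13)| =|(0 4 13 1 8 3 6 14 9 17 18 7)| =12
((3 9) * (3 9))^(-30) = (9)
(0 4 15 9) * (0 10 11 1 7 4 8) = [8, 7, 2, 3, 15, 5, 6, 4, 0, 10, 11, 1, 12, 13, 14, 9] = (0 8)(1 7 4 15 9 10 11)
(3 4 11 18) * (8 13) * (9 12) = (3 4 11 18)(8 13)(9 12) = [0, 1, 2, 4, 11, 5, 6, 7, 13, 12, 10, 18, 9, 8, 14, 15, 16, 17, 3]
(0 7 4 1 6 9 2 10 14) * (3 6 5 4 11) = [7, 5, 10, 6, 1, 4, 9, 11, 8, 2, 14, 3, 12, 13, 0] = (0 7 11 3 6 9 2 10 14)(1 5 4)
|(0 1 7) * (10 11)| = 6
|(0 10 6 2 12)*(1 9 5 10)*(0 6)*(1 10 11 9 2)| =|(0 10)(1 2 12 6)(5 11 9)| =12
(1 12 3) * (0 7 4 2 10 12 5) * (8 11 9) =(0 7 4 2 10 12 3 1 5)(8 11 9) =[7, 5, 10, 1, 2, 0, 6, 4, 11, 8, 12, 9, 3]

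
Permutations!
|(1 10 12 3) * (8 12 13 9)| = 7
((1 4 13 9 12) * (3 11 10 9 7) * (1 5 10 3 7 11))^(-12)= (1 11 4 3 13)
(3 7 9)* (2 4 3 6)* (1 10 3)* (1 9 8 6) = (1 10 3 7 8 6 2 4 9) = [0, 10, 4, 7, 9, 5, 2, 8, 6, 1, 3]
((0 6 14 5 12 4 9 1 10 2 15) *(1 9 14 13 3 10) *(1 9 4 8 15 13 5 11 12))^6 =((0 6 5 1 9 4 14 11 12 8 15)(2 13 3 10))^6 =(0 14 6 11 5 12 1 8 9 15 4)(2 3)(10 13)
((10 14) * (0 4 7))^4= ((0 4 7)(10 14))^4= (14)(0 4 7)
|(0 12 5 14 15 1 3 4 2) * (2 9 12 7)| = 24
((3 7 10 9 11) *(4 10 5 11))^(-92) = ((3 7 5 11)(4 10 9))^(-92) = (11)(4 10 9)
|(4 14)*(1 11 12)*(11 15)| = |(1 15 11 12)(4 14)| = 4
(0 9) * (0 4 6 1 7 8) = (0 9 4 6 1 7 8) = [9, 7, 2, 3, 6, 5, 1, 8, 0, 4]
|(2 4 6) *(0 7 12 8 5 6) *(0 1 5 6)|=9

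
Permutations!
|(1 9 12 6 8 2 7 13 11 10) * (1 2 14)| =|(1 9 12 6 8 14)(2 7 13 11 10)| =30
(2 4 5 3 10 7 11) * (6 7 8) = (2 4 5 3 10 8 6 7 11) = [0, 1, 4, 10, 5, 3, 7, 11, 6, 9, 8, 2]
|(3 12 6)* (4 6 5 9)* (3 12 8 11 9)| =|(3 8 11 9 4 6 12 5)| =8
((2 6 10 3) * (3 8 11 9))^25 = (2 11 6 9 10 3 8)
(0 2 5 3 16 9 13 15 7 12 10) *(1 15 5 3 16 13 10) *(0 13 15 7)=(0 2 3 15)(1 7 12)(5 16 9 10 13)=[2, 7, 3, 15, 4, 16, 6, 12, 8, 10, 13, 11, 1, 5, 14, 0, 9]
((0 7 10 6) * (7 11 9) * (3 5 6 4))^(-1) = (0 6 5 3 4 10 7 9 11) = ((0 11 9 7 10 4 3 5 6))^(-1)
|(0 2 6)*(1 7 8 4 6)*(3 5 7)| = 9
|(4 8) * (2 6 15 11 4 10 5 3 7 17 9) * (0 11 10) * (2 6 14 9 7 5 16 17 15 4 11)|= 70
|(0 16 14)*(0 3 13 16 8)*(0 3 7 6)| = 8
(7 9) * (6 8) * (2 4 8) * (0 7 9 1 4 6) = (9)(0 7 1 4 8)(2 6) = [7, 4, 6, 3, 8, 5, 2, 1, 0, 9]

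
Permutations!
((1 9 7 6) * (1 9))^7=((6 9 7))^7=(6 9 7)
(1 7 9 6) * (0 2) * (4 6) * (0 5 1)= (0 2 5 1 7 9 4 6)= [2, 7, 5, 3, 6, 1, 0, 9, 8, 4]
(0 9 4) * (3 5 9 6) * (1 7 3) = (0 6 1 7 3 5 9 4) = [6, 7, 2, 5, 0, 9, 1, 3, 8, 4]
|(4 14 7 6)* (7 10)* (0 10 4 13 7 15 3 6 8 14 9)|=11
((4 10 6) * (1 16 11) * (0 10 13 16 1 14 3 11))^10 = (0 13 6)(3 11 14)(4 10 16)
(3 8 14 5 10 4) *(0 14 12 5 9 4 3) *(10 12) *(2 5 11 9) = (0 14 2 5 12 11 9 4)(3 8 10) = [14, 1, 5, 8, 0, 12, 6, 7, 10, 4, 3, 9, 11, 13, 2]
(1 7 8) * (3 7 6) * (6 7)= (1 7 8)(3 6)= [0, 7, 2, 6, 4, 5, 3, 8, 1]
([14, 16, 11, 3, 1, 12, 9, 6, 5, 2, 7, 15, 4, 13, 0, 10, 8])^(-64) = [0, 8, 9, 3, 16, 4, 7, 10, 12, 6, 15, 2, 1, 13, 14, 11, 5]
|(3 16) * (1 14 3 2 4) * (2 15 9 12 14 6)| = 12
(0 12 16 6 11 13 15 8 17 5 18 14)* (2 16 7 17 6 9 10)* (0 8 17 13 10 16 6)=[12, 1, 6, 3, 4, 18, 11, 13, 0, 16, 2, 10, 7, 15, 8, 17, 9, 5, 14]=(0 12 7 13 15 17 5 18 14 8)(2 6 11 10)(9 16)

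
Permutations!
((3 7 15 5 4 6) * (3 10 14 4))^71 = (3 5 15 7)(4 14 10 6)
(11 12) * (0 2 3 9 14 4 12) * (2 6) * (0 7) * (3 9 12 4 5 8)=[6, 1, 9, 12, 4, 8, 2, 0, 3, 14, 10, 7, 11, 13, 5]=(0 6 2 9 14 5 8 3 12 11 7)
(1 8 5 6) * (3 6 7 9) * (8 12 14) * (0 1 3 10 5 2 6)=(0 1 12 14 8 2 6 3)(5 7 9 10)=[1, 12, 6, 0, 4, 7, 3, 9, 2, 10, 5, 11, 14, 13, 8]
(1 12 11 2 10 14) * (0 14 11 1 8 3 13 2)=(0 14 8 3 13 2 10 11)(1 12)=[14, 12, 10, 13, 4, 5, 6, 7, 3, 9, 11, 0, 1, 2, 8]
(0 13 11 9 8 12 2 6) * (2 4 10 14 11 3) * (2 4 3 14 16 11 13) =[2, 1, 6, 4, 10, 5, 0, 7, 12, 8, 16, 9, 3, 14, 13, 15, 11] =(0 2 6)(3 4 10 16 11 9 8 12)(13 14)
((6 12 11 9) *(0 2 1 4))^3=(0 4 1 2)(6 9 11 12)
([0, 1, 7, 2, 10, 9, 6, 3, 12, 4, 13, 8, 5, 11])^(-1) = [0, 1, 3, 7, 9, 12, 6, 2, 11, 5, 4, 13, 8, 10]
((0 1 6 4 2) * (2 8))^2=(0 6 8)(1 4 2)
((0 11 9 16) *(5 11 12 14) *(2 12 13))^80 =(0 16 9 11 5 14 12 2 13)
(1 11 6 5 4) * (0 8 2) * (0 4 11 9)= (0 8 2 4 1 9)(5 11 6)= [8, 9, 4, 3, 1, 11, 5, 7, 2, 0, 10, 6]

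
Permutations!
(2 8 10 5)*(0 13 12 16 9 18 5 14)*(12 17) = [13, 1, 8, 3, 4, 2, 6, 7, 10, 18, 14, 11, 16, 17, 0, 15, 9, 12, 5] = (0 13 17 12 16 9 18 5 2 8 10 14)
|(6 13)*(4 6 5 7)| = 5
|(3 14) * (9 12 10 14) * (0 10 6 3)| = |(0 10 14)(3 9 12 6)| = 12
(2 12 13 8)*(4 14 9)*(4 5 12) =(2 4 14 9 5 12 13 8) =[0, 1, 4, 3, 14, 12, 6, 7, 2, 5, 10, 11, 13, 8, 9]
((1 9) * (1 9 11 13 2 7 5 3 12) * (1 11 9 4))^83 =(1 4 9)(2 13 11 12 3 5 7)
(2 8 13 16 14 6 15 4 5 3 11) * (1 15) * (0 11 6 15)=(0 11 2 8 13 16 14 15 4 5 3 6 1)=[11, 0, 8, 6, 5, 3, 1, 7, 13, 9, 10, 2, 12, 16, 15, 4, 14]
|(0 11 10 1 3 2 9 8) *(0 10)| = 6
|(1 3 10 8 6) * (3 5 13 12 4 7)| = 10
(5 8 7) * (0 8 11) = (0 8 7 5 11) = [8, 1, 2, 3, 4, 11, 6, 5, 7, 9, 10, 0]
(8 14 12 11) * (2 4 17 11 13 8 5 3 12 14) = [0, 1, 4, 12, 17, 3, 6, 7, 2, 9, 10, 5, 13, 8, 14, 15, 16, 11] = (2 4 17 11 5 3 12 13 8)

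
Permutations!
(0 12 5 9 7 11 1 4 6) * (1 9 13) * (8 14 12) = (0 8 14 12 5 13 1 4 6)(7 11 9) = [8, 4, 2, 3, 6, 13, 0, 11, 14, 7, 10, 9, 5, 1, 12]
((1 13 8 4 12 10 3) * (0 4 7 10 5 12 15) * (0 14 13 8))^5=(15)(5 12)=((0 4 15 14 13)(1 8 7 10 3)(5 12))^5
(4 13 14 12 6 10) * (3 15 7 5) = [0, 1, 2, 15, 13, 3, 10, 5, 8, 9, 4, 11, 6, 14, 12, 7] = (3 15 7 5)(4 13 14 12 6 10)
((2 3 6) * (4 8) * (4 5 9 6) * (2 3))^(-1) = (3 6 9 5 8 4)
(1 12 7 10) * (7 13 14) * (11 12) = (1 11 12 13 14 7 10) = [0, 11, 2, 3, 4, 5, 6, 10, 8, 9, 1, 12, 13, 14, 7]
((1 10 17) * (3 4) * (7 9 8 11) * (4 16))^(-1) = (1 17 10)(3 4 16)(7 11 8 9)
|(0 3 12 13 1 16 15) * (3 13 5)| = |(0 13 1 16 15)(3 12 5)| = 15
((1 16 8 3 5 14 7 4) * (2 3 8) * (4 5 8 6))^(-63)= (16)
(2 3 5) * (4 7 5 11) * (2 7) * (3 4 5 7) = [0, 1, 4, 11, 2, 3, 6, 7, 8, 9, 10, 5] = (2 4)(3 11 5)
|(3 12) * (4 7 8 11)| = |(3 12)(4 7 8 11)| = 4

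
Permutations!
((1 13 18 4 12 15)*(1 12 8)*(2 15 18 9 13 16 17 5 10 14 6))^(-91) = (18)(9 13)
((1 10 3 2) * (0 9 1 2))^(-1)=((0 9 1 10 3))^(-1)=(0 3 10 1 9)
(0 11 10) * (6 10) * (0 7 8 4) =[11, 1, 2, 3, 0, 5, 10, 8, 4, 9, 7, 6] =(0 11 6 10 7 8 4)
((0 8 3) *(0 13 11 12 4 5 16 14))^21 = ((0 8 3 13 11 12 4 5 16 14))^21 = (0 8 3 13 11 12 4 5 16 14)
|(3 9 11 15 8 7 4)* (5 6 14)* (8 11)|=30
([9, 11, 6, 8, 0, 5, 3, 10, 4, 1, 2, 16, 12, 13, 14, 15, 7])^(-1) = [4, 9, 10, 6, 8, 5, 2, 16, 3, 0, 7, 1, 12, 13, 14, 15, 11]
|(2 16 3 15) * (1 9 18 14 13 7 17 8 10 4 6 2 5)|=16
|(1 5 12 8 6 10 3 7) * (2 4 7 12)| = 5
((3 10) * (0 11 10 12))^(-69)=((0 11 10 3 12))^(-69)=(0 11 10 3 12)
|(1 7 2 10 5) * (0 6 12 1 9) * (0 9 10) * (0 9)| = 14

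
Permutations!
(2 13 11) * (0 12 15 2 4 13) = (0 12 15 2)(4 13 11) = [12, 1, 0, 3, 13, 5, 6, 7, 8, 9, 10, 4, 15, 11, 14, 2]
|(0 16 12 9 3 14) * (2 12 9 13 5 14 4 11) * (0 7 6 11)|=40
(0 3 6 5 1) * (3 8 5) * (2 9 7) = (0 8 5 1)(2 9 7)(3 6) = [8, 0, 9, 6, 4, 1, 3, 2, 5, 7]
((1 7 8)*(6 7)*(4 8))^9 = (1 8 4 7 6)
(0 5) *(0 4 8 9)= (0 5 4 8 9)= [5, 1, 2, 3, 8, 4, 6, 7, 9, 0]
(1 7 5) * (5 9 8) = (1 7 9 8 5) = [0, 7, 2, 3, 4, 1, 6, 9, 5, 8]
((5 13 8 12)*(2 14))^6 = (14)(5 8)(12 13)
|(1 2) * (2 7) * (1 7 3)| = 2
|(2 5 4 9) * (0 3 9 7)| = |(0 3 9 2 5 4 7)| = 7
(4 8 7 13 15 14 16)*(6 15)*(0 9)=(0 9)(4 8 7 13 6 15 14 16)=[9, 1, 2, 3, 8, 5, 15, 13, 7, 0, 10, 11, 12, 6, 16, 14, 4]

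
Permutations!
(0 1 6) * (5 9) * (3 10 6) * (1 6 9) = [6, 3, 2, 10, 4, 1, 0, 7, 8, 5, 9] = (0 6)(1 3 10 9 5)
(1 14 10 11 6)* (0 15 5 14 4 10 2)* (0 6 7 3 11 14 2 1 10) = (0 15 5 2 6 10 14 1 4)(3 11 7) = [15, 4, 6, 11, 0, 2, 10, 3, 8, 9, 14, 7, 12, 13, 1, 5]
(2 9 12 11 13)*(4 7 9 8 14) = (2 8 14 4 7 9 12 11 13) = [0, 1, 8, 3, 7, 5, 6, 9, 14, 12, 10, 13, 11, 2, 4]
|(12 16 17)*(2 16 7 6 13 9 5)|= 9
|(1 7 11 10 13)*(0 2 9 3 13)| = |(0 2 9 3 13 1 7 11 10)| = 9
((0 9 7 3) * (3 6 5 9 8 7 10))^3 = ((0 8 7 6 5 9 10 3))^3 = (0 6 10 8 5 3 7 9)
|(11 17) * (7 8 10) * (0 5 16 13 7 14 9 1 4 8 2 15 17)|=18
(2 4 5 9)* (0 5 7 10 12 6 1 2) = (0 5 9)(1 2 4 7 10 12 6) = [5, 2, 4, 3, 7, 9, 1, 10, 8, 0, 12, 11, 6]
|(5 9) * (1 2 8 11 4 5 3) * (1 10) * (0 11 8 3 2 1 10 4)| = |(0 11)(2 3 4 5 9)| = 10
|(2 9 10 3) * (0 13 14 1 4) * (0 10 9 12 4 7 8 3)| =|(0 13 14 1 7 8 3 2 12 4 10)| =11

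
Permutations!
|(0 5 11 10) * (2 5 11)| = |(0 11 10)(2 5)| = 6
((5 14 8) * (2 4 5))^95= ((2 4 5 14 8))^95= (14)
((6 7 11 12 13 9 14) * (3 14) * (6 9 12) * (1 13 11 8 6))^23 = ((1 13 12 11)(3 14 9)(6 7 8))^23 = (1 11 12 13)(3 9 14)(6 8 7)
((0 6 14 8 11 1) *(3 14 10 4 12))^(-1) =(0 1 11 8 14 3 12 4 10 6)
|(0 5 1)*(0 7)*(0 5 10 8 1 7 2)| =|(0 10 8 1 2)(5 7)| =10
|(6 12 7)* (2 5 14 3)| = 12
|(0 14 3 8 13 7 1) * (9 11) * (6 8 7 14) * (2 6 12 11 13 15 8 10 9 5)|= |(0 12 11 5 2 6 10 9 13 14 3 7 1)(8 15)|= 26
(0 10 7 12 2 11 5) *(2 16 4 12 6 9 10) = (0 2 11 5)(4 12 16)(6 9 10 7) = [2, 1, 11, 3, 12, 0, 9, 6, 8, 10, 7, 5, 16, 13, 14, 15, 4]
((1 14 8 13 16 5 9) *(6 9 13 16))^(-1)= ((1 14 8 16 5 13 6 9))^(-1)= (1 9 6 13 5 16 8 14)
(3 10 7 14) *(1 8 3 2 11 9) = (1 8 3 10 7 14 2 11 9) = [0, 8, 11, 10, 4, 5, 6, 14, 3, 1, 7, 9, 12, 13, 2]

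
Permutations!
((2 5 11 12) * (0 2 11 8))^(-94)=((0 2 5 8)(11 12))^(-94)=(12)(0 5)(2 8)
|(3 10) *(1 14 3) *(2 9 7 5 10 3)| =7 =|(1 14 2 9 7 5 10)|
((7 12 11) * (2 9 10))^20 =((2 9 10)(7 12 11))^20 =(2 10 9)(7 11 12)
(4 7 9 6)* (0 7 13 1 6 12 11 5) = (0 7 9 12 11 5)(1 6 4 13) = [7, 6, 2, 3, 13, 0, 4, 9, 8, 12, 10, 5, 11, 1]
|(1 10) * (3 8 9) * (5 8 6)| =10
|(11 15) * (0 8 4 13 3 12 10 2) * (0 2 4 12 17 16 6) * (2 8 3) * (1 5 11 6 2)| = |(0 3 17 16 2 8 12 10 4 13 1 5 11 15 6)| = 15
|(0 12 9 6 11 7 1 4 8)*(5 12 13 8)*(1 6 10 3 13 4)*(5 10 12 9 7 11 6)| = |(0 4 10 3 13 8)(5 9 12 7)| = 12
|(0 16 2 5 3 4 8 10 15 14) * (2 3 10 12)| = 11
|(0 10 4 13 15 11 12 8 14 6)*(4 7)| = 11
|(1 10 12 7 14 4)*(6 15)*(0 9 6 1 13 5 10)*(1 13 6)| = 9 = |(0 9 1)(4 6 15 13 5 10 12 7 14)|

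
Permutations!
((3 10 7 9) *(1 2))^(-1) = ((1 2)(3 10 7 9))^(-1) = (1 2)(3 9 7 10)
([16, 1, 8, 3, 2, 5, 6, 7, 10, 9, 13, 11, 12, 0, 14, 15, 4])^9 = [4, 1, 10, 3, 8, 5, 6, 7, 13, 9, 0, 11, 12, 16, 14, 15, 2]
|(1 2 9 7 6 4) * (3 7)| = 7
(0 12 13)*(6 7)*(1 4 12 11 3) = (0 11 3 1 4 12 13)(6 7) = [11, 4, 2, 1, 12, 5, 7, 6, 8, 9, 10, 3, 13, 0]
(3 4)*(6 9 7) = (3 4)(6 9 7) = [0, 1, 2, 4, 3, 5, 9, 6, 8, 7]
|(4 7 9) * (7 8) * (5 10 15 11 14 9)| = 9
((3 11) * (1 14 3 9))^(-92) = ((1 14 3 11 9))^(-92) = (1 11 14 9 3)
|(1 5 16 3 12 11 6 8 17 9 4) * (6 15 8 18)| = |(1 5 16 3 12 11 15 8 17 9 4)(6 18)| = 22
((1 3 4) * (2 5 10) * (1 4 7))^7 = ((1 3 7)(2 5 10))^7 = (1 3 7)(2 5 10)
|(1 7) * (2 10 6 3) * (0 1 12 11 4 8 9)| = 8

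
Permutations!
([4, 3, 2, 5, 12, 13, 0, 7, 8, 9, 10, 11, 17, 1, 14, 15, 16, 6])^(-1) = [6, 13, 2, 1, 0, 3, 17, 7, 8, 9, 10, 11, 4, 5, 14, 15, 16, 12]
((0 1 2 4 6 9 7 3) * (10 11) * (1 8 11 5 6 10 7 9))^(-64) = ((0 8 11 7 3)(1 2 4 10 5 6))^(-64) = (0 8 11 7 3)(1 4 5)(2 10 6)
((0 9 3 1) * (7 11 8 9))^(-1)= ((0 7 11 8 9 3 1))^(-1)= (0 1 3 9 8 11 7)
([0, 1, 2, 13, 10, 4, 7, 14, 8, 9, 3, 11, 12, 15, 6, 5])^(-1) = (3 10 4 5 15 13)(6 14 7)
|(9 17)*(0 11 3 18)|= |(0 11 3 18)(9 17)|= 4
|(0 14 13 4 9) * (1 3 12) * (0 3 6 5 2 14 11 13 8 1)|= 42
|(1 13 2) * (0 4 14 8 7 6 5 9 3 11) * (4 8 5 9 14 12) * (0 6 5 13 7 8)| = 12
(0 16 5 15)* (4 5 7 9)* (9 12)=[16, 1, 2, 3, 5, 15, 6, 12, 8, 4, 10, 11, 9, 13, 14, 0, 7]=(0 16 7 12 9 4 5 15)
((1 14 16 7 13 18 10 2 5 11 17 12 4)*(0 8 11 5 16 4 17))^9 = (2 13)(7 10)(12 17)(16 18)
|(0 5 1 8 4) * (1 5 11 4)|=6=|(0 11 4)(1 8)|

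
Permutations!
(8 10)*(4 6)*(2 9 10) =(2 9 10 8)(4 6) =[0, 1, 9, 3, 6, 5, 4, 7, 2, 10, 8]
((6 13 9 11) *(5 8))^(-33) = (5 8)(6 11 9 13)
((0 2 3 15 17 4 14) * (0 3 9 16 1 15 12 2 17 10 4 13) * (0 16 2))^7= (0 4 16 12 10 13 3 15 17 14 1)(2 9)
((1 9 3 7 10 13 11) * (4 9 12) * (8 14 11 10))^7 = ((1 12 4 9 3 7 8 14 11)(10 13))^7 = (1 14 7 9 12 11 8 3 4)(10 13)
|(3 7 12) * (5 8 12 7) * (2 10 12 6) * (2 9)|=8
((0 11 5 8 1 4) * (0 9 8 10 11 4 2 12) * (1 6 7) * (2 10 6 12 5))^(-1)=((0 4 9 8 12)(1 10 11 2 5 6 7))^(-1)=(0 12 8 9 4)(1 7 6 5 2 11 10)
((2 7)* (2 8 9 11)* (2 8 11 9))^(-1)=(2 8 11 7)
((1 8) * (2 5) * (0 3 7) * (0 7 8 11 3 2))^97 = (0 2 5)(1 11 3 8)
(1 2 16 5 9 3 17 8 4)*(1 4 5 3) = (1 2 16 3 17 8 5 9) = [0, 2, 16, 17, 4, 9, 6, 7, 5, 1, 10, 11, 12, 13, 14, 15, 3, 8]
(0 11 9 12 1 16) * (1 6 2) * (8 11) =(0 8 11 9 12 6 2 1 16) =[8, 16, 1, 3, 4, 5, 2, 7, 11, 12, 10, 9, 6, 13, 14, 15, 0]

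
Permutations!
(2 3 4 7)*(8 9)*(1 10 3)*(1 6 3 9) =(1 10 9 8)(2 6 3 4 7) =[0, 10, 6, 4, 7, 5, 3, 2, 1, 8, 9]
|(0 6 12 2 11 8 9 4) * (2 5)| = |(0 6 12 5 2 11 8 9 4)| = 9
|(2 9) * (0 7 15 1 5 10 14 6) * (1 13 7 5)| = 30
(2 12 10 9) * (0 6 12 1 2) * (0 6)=(1 2)(6 12 10 9)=[0, 2, 1, 3, 4, 5, 12, 7, 8, 6, 9, 11, 10]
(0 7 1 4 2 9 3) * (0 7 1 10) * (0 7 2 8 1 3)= (0 3 2 9)(1 4 8)(7 10)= [3, 4, 9, 2, 8, 5, 6, 10, 1, 0, 7]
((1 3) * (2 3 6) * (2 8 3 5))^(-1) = (1 3 8 6)(2 5)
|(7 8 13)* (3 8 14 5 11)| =7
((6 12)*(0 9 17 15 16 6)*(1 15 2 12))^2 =(0 17 12 9 2)(1 16)(6 15)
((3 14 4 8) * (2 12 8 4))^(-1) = ((2 12 8 3 14))^(-1) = (2 14 3 8 12)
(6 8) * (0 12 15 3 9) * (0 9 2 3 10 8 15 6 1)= (0 12 6 15 10 8 1)(2 3)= [12, 0, 3, 2, 4, 5, 15, 7, 1, 9, 8, 11, 6, 13, 14, 10]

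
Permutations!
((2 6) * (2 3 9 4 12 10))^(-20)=(2 6 3 9 4 12 10)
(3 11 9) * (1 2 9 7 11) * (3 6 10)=(1 2 9 6 10 3)(7 11)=[0, 2, 9, 1, 4, 5, 10, 11, 8, 6, 3, 7]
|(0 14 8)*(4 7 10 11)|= 12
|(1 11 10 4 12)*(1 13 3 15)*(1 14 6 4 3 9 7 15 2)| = |(1 11 10 3 2)(4 12 13 9 7 15 14 6)| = 40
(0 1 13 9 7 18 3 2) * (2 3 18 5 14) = (18)(0 1 13 9 7 5 14 2) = [1, 13, 0, 3, 4, 14, 6, 5, 8, 7, 10, 11, 12, 9, 2, 15, 16, 17, 18]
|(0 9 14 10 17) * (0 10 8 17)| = 6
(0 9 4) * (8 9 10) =(0 10 8 9 4) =[10, 1, 2, 3, 0, 5, 6, 7, 9, 4, 8]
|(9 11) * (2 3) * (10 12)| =2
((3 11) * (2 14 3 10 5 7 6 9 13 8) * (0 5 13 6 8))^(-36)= (0 2 10 7 3)(5 14 13 8 11)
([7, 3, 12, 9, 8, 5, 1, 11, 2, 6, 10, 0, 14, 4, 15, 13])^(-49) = [11, 6, 2, 1, 4, 5, 9, 0, 8, 3, 10, 7, 12, 13, 14, 15]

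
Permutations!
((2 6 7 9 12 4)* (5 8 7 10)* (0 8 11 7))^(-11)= (0 8)(2 12 7 5 6 4 9 11 10)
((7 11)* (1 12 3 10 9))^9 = ((1 12 3 10 9)(7 11))^9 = (1 9 10 3 12)(7 11)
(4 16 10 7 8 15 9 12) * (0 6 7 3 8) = (0 6 7)(3 8 15 9 12 4 16 10) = [6, 1, 2, 8, 16, 5, 7, 0, 15, 12, 3, 11, 4, 13, 14, 9, 10]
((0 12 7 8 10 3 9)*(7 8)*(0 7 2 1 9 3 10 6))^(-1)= (0 6 8 12)(1 2 7 9)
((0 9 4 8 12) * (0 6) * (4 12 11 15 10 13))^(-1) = ((0 9 12 6)(4 8 11 15 10 13))^(-1) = (0 6 12 9)(4 13 10 15 11 8)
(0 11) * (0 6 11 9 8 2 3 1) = (0 9 8 2 3 1)(6 11) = [9, 0, 3, 1, 4, 5, 11, 7, 2, 8, 10, 6]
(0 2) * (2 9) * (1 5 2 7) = (0 9 7 1 5 2) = [9, 5, 0, 3, 4, 2, 6, 1, 8, 7]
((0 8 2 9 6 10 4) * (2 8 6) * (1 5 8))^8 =(10)(1 8 5)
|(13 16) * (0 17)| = |(0 17)(13 16)| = 2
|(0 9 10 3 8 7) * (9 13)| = |(0 13 9 10 3 8 7)| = 7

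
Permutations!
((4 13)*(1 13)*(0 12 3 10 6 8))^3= (13)(0 10)(3 8)(6 12)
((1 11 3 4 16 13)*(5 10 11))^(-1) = (1 13 16 4 3 11 10 5)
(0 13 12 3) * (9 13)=[9, 1, 2, 0, 4, 5, 6, 7, 8, 13, 10, 11, 3, 12]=(0 9 13 12 3)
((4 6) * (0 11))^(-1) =((0 11)(4 6))^(-1) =(0 11)(4 6)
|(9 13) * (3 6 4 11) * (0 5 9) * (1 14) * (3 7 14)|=|(0 5 9 13)(1 3 6 4 11 7 14)|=28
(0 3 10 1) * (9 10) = (0 3 9 10 1) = [3, 0, 2, 9, 4, 5, 6, 7, 8, 10, 1]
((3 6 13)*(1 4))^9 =(13)(1 4)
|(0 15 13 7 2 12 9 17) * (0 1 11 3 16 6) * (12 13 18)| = 33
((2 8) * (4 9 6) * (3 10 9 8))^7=((2 3 10 9 6 4 8))^7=(10)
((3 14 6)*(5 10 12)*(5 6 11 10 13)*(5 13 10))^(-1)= (3 6 12 10 5 11 14)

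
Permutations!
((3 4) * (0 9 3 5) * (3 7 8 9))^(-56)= (7 8 9)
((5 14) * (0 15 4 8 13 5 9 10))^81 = ((0 15 4 8 13 5 14 9 10))^81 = (15)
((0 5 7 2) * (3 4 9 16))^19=(0 2 7 5)(3 16 9 4)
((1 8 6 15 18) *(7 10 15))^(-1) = ((1 8 6 7 10 15 18))^(-1) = (1 18 15 10 7 6 8)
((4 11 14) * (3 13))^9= ((3 13)(4 11 14))^9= (14)(3 13)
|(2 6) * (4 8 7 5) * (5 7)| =|(2 6)(4 8 5)| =6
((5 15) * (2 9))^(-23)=(2 9)(5 15)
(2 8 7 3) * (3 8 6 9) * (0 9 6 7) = (0 9 3 2 7 8) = [9, 1, 7, 2, 4, 5, 6, 8, 0, 3]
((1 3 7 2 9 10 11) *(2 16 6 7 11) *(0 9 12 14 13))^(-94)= ((0 9 10 2 12 14 13)(1 3 11)(6 7 16))^(-94)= (0 12 9 14 10 13 2)(1 11 3)(6 16 7)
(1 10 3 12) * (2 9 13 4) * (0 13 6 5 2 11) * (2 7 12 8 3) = (0 13 4 11)(1 10 2 9 6 5 7 12)(3 8) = [13, 10, 9, 8, 11, 7, 5, 12, 3, 6, 2, 0, 1, 4]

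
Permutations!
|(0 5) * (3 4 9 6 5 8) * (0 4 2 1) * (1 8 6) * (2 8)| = 6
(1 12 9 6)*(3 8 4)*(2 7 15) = (1 12 9 6)(2 7 15)(3 8 4) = [0, 12, 7, 8, 3, 5, 1, 15, 4, 6, 10, 11, 9, 13, 14, 2]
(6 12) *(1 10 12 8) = (1 10 12 6 8) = [0, 10, 2, 3, 4, 5, 8, 7, 1, 9, 12, 11, 6]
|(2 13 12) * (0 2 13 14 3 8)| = |(0 2 14 3 8)(12 13)| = 10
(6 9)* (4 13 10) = (4 13 10)(6 9) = [0, 1, 2, 3, 13, 5, 9, 7, 8, 6, 4, 11, 12, 10]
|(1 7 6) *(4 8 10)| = 3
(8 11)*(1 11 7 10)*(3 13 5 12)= (1 11 8 7 10)(3 13 5 12)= [0, 11, 2, 13, 4, 12, 6, 10, 7, 9, 1, 8, 3, 5]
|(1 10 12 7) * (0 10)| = 5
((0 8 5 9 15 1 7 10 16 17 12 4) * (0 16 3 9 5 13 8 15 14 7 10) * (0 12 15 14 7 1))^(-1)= (0 15 17 16 4 12 7 9 3 10 1 14)(8 13)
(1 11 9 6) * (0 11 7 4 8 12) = [11, 7, 2, 3, 8, 5, 1, 4, 12, 6, 10, 9, 0] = (0 11 9 6 1 7 4 8 12)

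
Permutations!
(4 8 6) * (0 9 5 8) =(0 9 5 8 6 4) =[9, 1, 2, 3, 0, 8, 4, 7, 6, 5]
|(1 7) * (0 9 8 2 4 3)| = |(0 9 8 2 4 3)(1 7)| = 6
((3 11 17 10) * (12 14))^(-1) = (3 10 17 11)(12 14)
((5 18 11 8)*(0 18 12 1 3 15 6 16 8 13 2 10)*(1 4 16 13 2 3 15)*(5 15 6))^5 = (18)(1 6 13 3)(4 12 5 15 8 16)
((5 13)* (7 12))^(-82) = ((5 13)(7 12))^(-82) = (13)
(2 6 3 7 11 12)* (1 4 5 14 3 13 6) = (1 4 5 14 3 7 11 12 2)(6 13) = [0, 4, 1, 7, 5, 14, 13, 11, 8, 9, 10, 12, 2, 6, 3]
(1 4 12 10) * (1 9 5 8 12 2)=[0, 4, 1, 3, 2, 8, 6, 7, 12, 5, 9, 11, 10]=(1 4 2)(5 8 12 10 9)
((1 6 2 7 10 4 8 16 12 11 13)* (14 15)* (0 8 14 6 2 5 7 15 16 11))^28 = (0 16 4 7 6 2 13 8 12 14 10 5 15 1 11)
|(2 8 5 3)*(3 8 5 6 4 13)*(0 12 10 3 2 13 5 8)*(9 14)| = |(0 12 10 3 13 2 8 6 4 5)(9 14)| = 10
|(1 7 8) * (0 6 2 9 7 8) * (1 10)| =|(0 6 2 9 7)(1 8 10)| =15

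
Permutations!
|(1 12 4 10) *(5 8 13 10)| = |(1 12 4 5 8 13 10)| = 7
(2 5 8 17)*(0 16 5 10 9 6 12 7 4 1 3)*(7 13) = (0 16 5 8 17 2 10 9 6 12 13 7 4 1 3) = [16, 3, 10, 0, 1, 8, 12, 4, 17, 6, 9, 11, 13, 7, 14, 15, 5, 2]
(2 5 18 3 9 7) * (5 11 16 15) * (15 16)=(2 11 15 5 18 3 9 7)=[0, 1, 11, 9, 4, 18, 6, 2, 8, 7, 10, 15, 12, 13, 14, 5, 16, 17, 3]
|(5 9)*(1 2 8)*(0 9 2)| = 6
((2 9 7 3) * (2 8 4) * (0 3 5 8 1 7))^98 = (0 9 2 4 8 5 7 1 3)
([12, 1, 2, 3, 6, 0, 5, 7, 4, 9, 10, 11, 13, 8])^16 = (0 13 4 5 12 8 6)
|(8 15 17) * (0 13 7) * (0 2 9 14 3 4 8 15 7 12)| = |(0 13 12)(2 9 14 3 4 8 7)(15 17)| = 42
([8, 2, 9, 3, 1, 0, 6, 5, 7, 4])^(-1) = (0 5 7 8)(1 4 9 2)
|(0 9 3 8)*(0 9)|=3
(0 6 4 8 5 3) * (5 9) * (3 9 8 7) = (0 6 4 7 3)(5 9) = [6, 1, 2, 0, 7, 9, 4, 3, 8, 5]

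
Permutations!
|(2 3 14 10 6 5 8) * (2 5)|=|(2 3 14 10 6)(5 8)|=10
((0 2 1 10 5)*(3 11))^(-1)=(0 5 10 1 2)(3 11)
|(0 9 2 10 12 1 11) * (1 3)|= |(0 9 2 10 12 3 1 11)|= 8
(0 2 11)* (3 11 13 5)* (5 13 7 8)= (13)(0 2 7 8 5 3 11)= [2, 1, 7, 11, 4, 3, 6, 8, 5, 9, 10, 0, 12, 13]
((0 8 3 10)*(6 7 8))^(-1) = ((0 6 7 8 3 10))^(-1) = (0 10 3 8 7 6)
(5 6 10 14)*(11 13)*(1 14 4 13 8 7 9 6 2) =[0, 14, 1, 3, 13, 2, 10, 9, 7, 6, 4, 8, 12, 11, 5] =(1 14 5 2)(4 13 11 8 7 9 6 10)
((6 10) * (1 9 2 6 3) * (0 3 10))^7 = ((10)(0 3 1 9 2 6))^7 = (10)(0 3 1 9 2 6)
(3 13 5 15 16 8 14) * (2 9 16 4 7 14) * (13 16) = (2 9 13 5 15 4 7 14 3 16 8) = [0, 1, 9, 16, 7, 15, 6, 14, 2, 13, 10, 11, 12, 5, 3, 4, 8]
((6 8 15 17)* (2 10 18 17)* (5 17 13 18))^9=((2 10 5 17 6 8 15)(13 18))^9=(2 5 6 15 10 17 8)(13 18)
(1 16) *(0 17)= (0 17)(1 16)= [17, 16, 2, 3, 4, 5, 6, 7, 8, 9, 10, 11, 12, 13, 14, 15, 1, 0]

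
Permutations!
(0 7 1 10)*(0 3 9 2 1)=(0 7)(1 10 3 9 2)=[7, 10, 1, 9, 4, 5, 6, 0, 8, 2, 3]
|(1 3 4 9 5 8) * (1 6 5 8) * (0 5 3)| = 15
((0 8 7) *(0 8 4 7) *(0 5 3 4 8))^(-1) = (0 7 4 3 5 8) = ((0 8 5 3 4 7))^(-1)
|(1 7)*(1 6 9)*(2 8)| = |(1 7 6 9)(2 8)| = 4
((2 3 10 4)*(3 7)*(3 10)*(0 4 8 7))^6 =((0 4 2)(7 10 8))^6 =(10)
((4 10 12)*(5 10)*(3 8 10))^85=((3 8 10 12 4 5))^85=(3 8 10 12 4 5)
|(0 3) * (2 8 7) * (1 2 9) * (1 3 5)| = |(0 5 1 2 8 7 9 3)| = 8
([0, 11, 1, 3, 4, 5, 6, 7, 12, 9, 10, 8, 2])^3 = (1 12 11 2 8)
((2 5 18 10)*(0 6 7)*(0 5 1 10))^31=((0 6 7 5 18)(1 10 2))^31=(0 6 7 5 18)(1 10 2)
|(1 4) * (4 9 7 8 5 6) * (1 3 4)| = 6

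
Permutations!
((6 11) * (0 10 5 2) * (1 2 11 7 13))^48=((0 10 5 11 6 7 13 1 2))^48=(0 11 13)(1 10 6)(2 5 7)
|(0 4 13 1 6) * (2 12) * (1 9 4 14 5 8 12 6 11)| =42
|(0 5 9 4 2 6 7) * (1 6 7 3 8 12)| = |(0 5 9 4 2 7)(1 6 3 8 12)| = 30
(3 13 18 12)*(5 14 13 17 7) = [0, 1, 2, 17, 4, 14, 6, 5, 8, 9, 10, 11, 3, 18, 13, 15, 16, 7, 12] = (3 17 7 5 14 13 18 12)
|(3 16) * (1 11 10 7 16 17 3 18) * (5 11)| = |(1 5 11 10 7 16 18)(3 17)| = 14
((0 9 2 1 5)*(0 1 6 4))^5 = (9)(1 5)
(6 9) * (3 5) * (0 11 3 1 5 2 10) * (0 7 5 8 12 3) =(0 11)(1 8 12 3 2 10 7 5)(6 9) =[11, 8, 10, 2, 4, 1, 9, 5, 12, 6, 7, 0, 3]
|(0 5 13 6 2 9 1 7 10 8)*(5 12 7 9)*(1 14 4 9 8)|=12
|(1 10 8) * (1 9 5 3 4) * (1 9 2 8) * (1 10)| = |(10)(2 8)(3 4 9 5)| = 4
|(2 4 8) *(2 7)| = 4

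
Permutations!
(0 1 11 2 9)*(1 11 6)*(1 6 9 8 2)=(0 11 1 9)(2 8)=[11, 9, 8, 3, 4, 5, 6, 7, 2, 0, 10, 1]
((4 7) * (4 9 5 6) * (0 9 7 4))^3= (0 6 5 9)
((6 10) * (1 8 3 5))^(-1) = (1 5 3 8)(6 10)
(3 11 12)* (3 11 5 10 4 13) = [0, 1, 2, 5, 13, 10, 6, 7, 8, 9, 4, 12, 11, 3] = (3 5 10 4 13)(11 12)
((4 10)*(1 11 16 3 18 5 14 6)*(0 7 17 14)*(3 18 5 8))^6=((0 7 17 14 6 1 11 16 18 8 3 5)(4 10))^6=(0 11)(1 5)(3 6)(7 16)(8 14)(17 18)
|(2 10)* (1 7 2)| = 4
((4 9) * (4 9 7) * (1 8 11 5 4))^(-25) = ((1 8 11 5 4 7))^(-25) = (1 7 4 5 11 8)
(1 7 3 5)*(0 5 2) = (0 5 1 7 3 2) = [5, 7, 0, 2, 4, 1, 6, 3]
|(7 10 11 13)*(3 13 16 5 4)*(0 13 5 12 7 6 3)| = 30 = |(0 13 6 3 5 4)(7 10 11 16 12)|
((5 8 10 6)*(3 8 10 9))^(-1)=((3 8 9)(5 10 6))^(-1)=(3 9 8)(5 6 10)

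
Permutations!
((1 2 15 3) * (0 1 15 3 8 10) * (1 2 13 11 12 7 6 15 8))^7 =(15)(0 3 10 2 8)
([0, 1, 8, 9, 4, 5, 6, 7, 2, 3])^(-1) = [0, 1, 8, 9, 4, 5, 6, 7, 2, 3]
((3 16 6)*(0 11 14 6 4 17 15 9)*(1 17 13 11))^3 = (0 15 1 9 17)(3 13 6 4 14 16 11)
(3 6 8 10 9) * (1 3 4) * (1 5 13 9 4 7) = (1 3 6 8 10 4 5 13 9 7) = [0, 3, 2, 6, 5, 13, 8, 1, 10, 7, 4, 11, 12, 9]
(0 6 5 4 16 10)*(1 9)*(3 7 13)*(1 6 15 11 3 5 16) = (0 15 11 3 7 13 5 4 1 9 6 16 10) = [15, 9, 2, 7, 1, 4, 16, 13, 8, 6, 0, 3, 12, 5, 14, 11, 10]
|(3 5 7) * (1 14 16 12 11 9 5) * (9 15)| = 10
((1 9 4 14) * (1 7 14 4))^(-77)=(1 9)(7 14)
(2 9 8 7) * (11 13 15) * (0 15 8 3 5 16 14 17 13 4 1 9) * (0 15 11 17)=(0 11 4 1 9 3 5 16 14)(2 15 17 13 8 7)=[11, 9, 15, 5, 1, 16, 6, 2, 7, 3, 10, 4, 12, 8, 0, 17, 14, 13]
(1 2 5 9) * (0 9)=[9, 2, 5, 3, 4, 0, 6, 7, 8, 1]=(0 9 1 2 5)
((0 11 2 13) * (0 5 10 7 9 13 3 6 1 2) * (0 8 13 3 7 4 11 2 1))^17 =((0 2 7 9 3 6)(4 11 8 13 5 10))^17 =(0 6 3 9 7 2)(4 10 5 13 8 11)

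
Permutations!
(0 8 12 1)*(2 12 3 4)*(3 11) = [8, 0, 12, 4, 2, 5, 6, 7, 11, 9, 10, 3, 1] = (0 8 11 3 4 2 12 1)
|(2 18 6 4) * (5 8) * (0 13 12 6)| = |(0 13 12 6 4 2 18)(5 8)| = 14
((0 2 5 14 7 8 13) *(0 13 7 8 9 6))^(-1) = (0 6 9 7 8 14 5 2)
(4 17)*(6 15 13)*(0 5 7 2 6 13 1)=[5, 0, 6, 3, 17, 7, 15, 2, 8, 9, 10, 11, 12, 13, 14, 1, 16, 4]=(0 5 7 2 6 15 1)(4 17)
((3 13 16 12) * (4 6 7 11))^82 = (3 16)(4 7)(6 11)(12 13)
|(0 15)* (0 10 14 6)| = |(0 15 10 14 6)| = 5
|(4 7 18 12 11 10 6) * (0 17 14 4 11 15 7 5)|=60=|(0 17 14 4 5)(6 11 10)(7 18 12 15)|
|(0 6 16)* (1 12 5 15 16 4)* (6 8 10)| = 10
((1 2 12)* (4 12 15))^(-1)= (1 12 4 15 2)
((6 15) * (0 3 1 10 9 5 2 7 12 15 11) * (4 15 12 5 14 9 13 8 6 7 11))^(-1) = (0 11 2 5 7 15 4 6 8 13 10 1 3)(9 14)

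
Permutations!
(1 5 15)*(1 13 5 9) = (1 9)(5 15 13) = [0, 9, 2, 3, 4, 15, 6, 7, 8, 1, 10, 11, 12, 5, 14, 13]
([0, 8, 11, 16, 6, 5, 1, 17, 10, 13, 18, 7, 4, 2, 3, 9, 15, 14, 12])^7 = (18)(2 15 14 11 9 3 7 13 16 17)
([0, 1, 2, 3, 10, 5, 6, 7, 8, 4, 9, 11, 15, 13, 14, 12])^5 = [0, 1, 2, 3, 9, 5, 6, 7, 8, 10, 4, 11, 15, 13, 14, 12]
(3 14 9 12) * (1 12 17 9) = [0, 12, 2, 14, 4, 5, 6, 7, 8, 17, 10, 11, 3, 13, 1, 15, 16, 9] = (1 12 3 14)(9 17)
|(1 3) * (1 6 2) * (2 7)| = 5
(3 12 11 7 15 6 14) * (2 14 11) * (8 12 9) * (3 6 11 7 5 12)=(2 14 6 7 15 11 5 12)(3 9 8)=[0, 1, 14, 9, 4, 12, 7, 15, 3, 8, 10, 5, 2, 13, 6, 11]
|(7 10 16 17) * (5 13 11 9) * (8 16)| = |(5 13 11 9)(7 10 8 16 17)| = 20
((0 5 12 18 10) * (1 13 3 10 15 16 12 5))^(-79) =(0 1 13 3 10)(12 18 15 16)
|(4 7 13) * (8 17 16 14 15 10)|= |(4 7 13)(8 17 16 14 15 10)|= 6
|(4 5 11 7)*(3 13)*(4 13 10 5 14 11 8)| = 9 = |(3 10 5 8 4 14 11 7 13)|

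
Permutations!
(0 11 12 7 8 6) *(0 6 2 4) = [11, 1, 4, 3, 0, 5, 6, 8, 2, 9, 10, 12, 7] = (0 11 12 7 8 2 4)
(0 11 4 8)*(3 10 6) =(0 11 4 8)(3 10 6) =[11, 1, 2, 10, 8, 5, 3, 7, 0, 9, 6, 4]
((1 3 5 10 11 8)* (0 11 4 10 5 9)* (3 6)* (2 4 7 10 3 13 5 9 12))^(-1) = ((0 11 8 1 6 13 5 9)(2 4 3 12)(7 10))^(-1) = (0 9 5 13 6 1 8 11)(2 12 3 4)(7 10)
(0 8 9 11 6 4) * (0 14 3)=(0 8 9 11 6 4 14 3)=[8, 1, 2, 0, 14, 5, 4, 7, 9, 11, 10, 6, 12, 13, 3]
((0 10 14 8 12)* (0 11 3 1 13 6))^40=((0 10 14 8 12 11 3 1 13 6))^40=(14)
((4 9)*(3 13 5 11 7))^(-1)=(3 7 11 5 13)(4 9)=((3 13 5 11 7)(4 9))^(-1)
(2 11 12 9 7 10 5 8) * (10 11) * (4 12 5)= (2 10 4 12 9 7 11 5 8)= [0, 1, 10, 3, 12, 8, 6, 11, 2, 7, 4, 5, 9]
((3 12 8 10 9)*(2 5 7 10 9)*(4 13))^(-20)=((2 5 7 10)(3 12 8 9)(4 13))^(-20)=(13)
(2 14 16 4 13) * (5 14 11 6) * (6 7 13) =(2 11 7 13)(4 6 5 14 16) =[0, 1, 11, 3, 6, 14, 5, 13, 8, 9, 10, 7, 12, 2, 16, 15, 4]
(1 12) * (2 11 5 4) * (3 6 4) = (1 12)(2 11 5 3 6 4) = [0, 12, 11, 6, 2, 3, 4, 7, 8, 9, 10, 5, 1]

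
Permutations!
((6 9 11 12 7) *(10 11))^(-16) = (6 10 12)(7 9 11)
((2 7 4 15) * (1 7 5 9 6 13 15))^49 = (1 7 4)(2 5 9 6 13 15)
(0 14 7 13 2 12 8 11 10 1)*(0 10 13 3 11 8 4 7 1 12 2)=(0 14 1 10 12 4 7 3 11 13)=[14, 10, 2, 11, 7, 5, 6, 3, 8, 9, 12, 13, 4, 0, 1]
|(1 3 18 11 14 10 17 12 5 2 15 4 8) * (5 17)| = 22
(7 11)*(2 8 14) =(2 8 14)(7 11) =[0, 1, 8, 3, 4, 5, 6, 11, 14, 9, 10, 7, 12, 13, 2]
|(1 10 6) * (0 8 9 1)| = 6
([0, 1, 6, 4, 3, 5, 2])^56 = (6)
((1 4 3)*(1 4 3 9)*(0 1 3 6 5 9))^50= ((0 1 6 5 9 3 4))^50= (0 1 6 5 9 3 4)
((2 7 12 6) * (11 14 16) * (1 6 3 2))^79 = ((1 6)(2 7 12 3)(11 14 16))^79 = (1 6)(2 3 12 7)(11 14 16)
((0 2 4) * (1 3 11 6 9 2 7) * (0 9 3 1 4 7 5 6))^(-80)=(11)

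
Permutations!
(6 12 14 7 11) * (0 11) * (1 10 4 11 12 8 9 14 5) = [12, 10, 2, 3, 11, 1, 8, 0, 9, 14, 4, 6, 5, 13, 7] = (0 12 5 1 10 4 11 6 8 9 14 7)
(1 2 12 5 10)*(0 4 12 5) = (0 4 12)(1 2 5 10) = [4, 2, 5, 3, 12, 10, 6, 7, 8, 9, 1, 11, 0]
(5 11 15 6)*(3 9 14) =(3 9 14)(5 11 15 6) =[0, 1, 2, 9, 4, 11, 5, 7, 8, 14, 10, 15, 12, 13, 3, 6]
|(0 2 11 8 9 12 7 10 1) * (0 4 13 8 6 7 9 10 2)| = 20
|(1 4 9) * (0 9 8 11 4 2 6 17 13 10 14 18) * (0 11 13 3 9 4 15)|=18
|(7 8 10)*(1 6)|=6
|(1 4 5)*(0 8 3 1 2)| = 7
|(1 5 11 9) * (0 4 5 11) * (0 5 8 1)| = 6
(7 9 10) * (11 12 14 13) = (7 9 10)(11 12 14 13) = [0, 1, 2, 3, 4, 5, 6, 9, 8, 10, 7, 12, 14, 11, 13]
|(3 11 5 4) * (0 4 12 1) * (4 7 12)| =|(0 7 12 1)(3 11 5 4)| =4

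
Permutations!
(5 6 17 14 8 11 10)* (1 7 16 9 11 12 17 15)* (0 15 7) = (0 15 1)(5 6 7 16 9 11 10)(8 12 17 14) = [15, 0, 2, 3, 4, 6, 7, 16, 12, 11, 5, 10, 17, 13, 8, 1, 9, 14]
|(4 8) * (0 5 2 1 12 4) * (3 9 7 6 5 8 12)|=14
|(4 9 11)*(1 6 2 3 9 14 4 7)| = 14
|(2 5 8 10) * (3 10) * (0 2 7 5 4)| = |(0 2 4)(3 10 7 5 8)| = 15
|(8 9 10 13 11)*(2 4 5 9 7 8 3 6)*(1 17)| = 18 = |(1 17)(2 4 5 9 10 13 11 3 6)(7 8)|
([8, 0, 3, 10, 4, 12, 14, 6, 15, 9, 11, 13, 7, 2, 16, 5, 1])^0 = [0, 1, 2, 3, 4, 5, 6, 7, 8, 9, 10, 11, 12, 13, 14, 15, 16]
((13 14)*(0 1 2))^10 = (14)(0 1 2)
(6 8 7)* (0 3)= (0 3)(6 8 7)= [3, 1, 2, 0, 4, 5, 8, 6, 7]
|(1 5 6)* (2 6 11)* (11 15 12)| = 7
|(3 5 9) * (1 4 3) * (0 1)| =6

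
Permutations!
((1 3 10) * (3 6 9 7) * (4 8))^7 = ((1 6 9 7 3 10)(4 8))^7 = (1 6 9 7 3 10)(4 8)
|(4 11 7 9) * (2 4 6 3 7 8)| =|(2 4 11 8)(3 7 9 6)| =4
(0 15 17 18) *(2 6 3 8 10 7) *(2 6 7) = (0 15 17 18)(2 7 6 3 8 10) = [15, 1, 7, 8, 4, 5, 3, 6, 10, 9, 2, 11, 12, 13, 14, 17, 16, 18, 0]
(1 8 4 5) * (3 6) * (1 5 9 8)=(3 6)(4 9 8)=[0, 1, 2, 6, 9, 5, 3, 7, 4, 8]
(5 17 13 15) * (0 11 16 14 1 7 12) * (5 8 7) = [11, 5, 2, 3, 4, 17, 6, 12, 7, 9, 10, 16, 0, 15, 1, 8, 14, 13] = (0 11 16 14 1 5 17 13 15 8 7 12)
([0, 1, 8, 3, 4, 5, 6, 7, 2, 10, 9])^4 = (10)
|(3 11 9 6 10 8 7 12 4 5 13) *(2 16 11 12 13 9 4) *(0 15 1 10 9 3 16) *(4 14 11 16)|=12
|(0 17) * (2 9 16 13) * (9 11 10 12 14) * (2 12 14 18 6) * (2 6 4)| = |(0 17)(2 11 10 14 9 16 13 12 18 4)| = 10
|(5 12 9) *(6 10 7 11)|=|(5 12 9)(6 10 7 11)|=12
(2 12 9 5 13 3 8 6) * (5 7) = (2 12 9 7 5 13 3 8 6) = [0, 1, 12, 8, 4, 13, 2, 5, 6, 7, 10, 11, 9, 3]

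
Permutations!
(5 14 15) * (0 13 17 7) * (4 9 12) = (0 13 17 7)(4 9 12)(5 14 15) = [13, 1, 2, 3, 9, 14, 6, 0, 8, 12, 10, 11, 4, 17, 15, 5, 16, 7]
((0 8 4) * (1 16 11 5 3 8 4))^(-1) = (0 4)(1 8 3 5 11 16)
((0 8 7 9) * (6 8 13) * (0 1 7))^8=(13)(1 9 7)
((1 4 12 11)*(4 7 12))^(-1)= ((1 7 12 11))^(-1)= (1 11 12 7)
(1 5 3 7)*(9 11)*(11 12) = (1 5 3 7)(9 12 11) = [0, 5, 2, 7, 4, 3, 6, 1, 8, 12, 10, 9, 11]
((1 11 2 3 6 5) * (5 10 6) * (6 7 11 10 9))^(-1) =(1 5 3 2 11 7 10)(6 9)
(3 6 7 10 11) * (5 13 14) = [0, 1, 2, 6, 4, 13, 7, 10, 8, 9, 11, 3, 12, 14, 5] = (3 6 7 10 11)(5 13 14)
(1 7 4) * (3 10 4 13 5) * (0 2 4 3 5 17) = (0 2 4 1 7 13 17)(3 10) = [2, 7, 4, 10, 1, 5, 6, 13, 8, 9, 3, 11, 12, 17, 14, 15, 16, 0]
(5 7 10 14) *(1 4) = (1 4)(5 7 10 14) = [0, 4, 2, 3, 1, 7, 6, 10, 8, 9, 14, 11, 12, 13, 5]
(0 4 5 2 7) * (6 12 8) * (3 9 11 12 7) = (0 4 5 2 3 9 11 12 8 6 7) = [4, 1, 3, 9, 5, 2, 7, 0, 6, 11, 10, 12, 8]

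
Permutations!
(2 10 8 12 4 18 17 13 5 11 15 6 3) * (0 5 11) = (0 5)(2 10 8 12 4 18 17 13 11 15 6 3) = [5, 1, 10, 2, 18, 0, 3, 7, 12, 9, 8, 15, 4, 11, 14, 6, 16, 13, 17]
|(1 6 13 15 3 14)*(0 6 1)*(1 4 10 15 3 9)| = 5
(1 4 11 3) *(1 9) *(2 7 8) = (1 4 11 3 9)(2 7 8) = [0, 4, 7, 9, 11, 5, 6, 8, 2, 1, 10, 3]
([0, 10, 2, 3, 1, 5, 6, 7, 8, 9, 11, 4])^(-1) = [0, 4, 2, 3, 11, 5, 6, 7, 8, 9, 1, 10]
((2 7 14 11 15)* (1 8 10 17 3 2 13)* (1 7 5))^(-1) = (1 5 2 3 17 10 8)(7 13 15 11 14)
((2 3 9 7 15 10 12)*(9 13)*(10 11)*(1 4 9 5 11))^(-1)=(1 15 7 9 4)(2 12 10 11 5 13 3)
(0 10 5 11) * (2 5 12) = [10, 1, 5, 3, 4, 11, 6, 7, 8, 9, 12, 0, 2] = (0 10 12 2 5 11)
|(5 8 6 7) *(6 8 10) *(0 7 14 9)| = |(0 7 5 10 6 14 9)| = 7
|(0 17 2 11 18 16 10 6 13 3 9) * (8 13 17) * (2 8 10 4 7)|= 24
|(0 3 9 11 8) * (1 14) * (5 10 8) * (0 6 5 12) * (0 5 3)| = |(1 14)(3 9 11 12 5 10 8 6)| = 8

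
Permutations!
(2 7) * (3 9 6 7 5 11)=(2 5 11 3 9 6 7)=[0, 1, 5, 9, 4, 11, 7, 2, 8, 6, 10, 3]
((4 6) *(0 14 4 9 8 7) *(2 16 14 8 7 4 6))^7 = (0 9 14 2 8 7 6 16 4)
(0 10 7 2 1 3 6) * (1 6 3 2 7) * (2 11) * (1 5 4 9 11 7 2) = (0 10 5 4 9 11 1 7 2 6) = [10, 7, 6, 3, 9, 4, 0, 2, 8, 11, 5, 1]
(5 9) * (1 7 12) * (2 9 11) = (1 7 12)(2 9 5 11) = [0, 7, 9, 3, 4, 11, 6, 12, 8, 5, 10, 2, 1]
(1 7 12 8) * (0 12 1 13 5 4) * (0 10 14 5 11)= (0 12 8 13 11)(1 7)(4 10 14 5)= [12, 7, 2, 3, 10, 4, 6, 1, 13, 9, 14, 0, 8, 11, 5]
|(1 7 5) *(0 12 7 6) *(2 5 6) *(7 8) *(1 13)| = |(0 12 8 7 6)(1 2 5 13)| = 20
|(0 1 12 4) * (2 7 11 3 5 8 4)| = 10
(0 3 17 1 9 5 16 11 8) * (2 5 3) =(0 2 5 16 11 8)(1 9 3 17) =[2, 9, 5, 17, 4, 16, 6, 7, 0, 3, 10, 8, 12, 13, 14, 15, 11, 1]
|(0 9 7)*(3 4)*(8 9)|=4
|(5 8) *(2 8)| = 3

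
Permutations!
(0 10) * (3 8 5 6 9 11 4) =(0 10)(3 8 5 6 9 11 4) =[10, 1, 2, 8, 3, 6, 9, 7, 5, 11, 0, 4]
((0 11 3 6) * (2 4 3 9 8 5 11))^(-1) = ((0 2 4 3 6)(5 11 9 8))^(-1) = (0 6 3 4 2)(5 8 9 11)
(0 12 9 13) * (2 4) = (0 12 9 13)(2 4) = [12, 1, 4, 3, 2, 5, 6, 7, 8, 13, 10, 11, 9, 0]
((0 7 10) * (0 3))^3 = (0 3 10 7)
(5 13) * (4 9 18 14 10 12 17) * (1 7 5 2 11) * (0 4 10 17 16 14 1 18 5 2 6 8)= (0 4 9 5 13 6 8)(1 7 2 11 18)(10 12 16 14 17)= [4, 7, 11, 3, 9, 13, 8, 2, 0, 5, 12, 18, 16, 6, 17, 15, 14, 10, 1]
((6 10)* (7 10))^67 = ((6 7 10))^67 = (6 7 10)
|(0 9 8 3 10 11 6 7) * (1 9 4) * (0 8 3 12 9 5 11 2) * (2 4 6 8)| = 36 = |(0 6 7 2)(1 5 11 8 12 9 3 10 4)|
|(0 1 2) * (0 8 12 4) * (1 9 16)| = 8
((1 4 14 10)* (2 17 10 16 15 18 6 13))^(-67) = ((1 4 14 16 15 18 6 13 2 17 10))^(-67) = (1 10 17 2 13 6 18 15 16 14 4)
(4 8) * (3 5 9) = [0, 1, 2, 5, 8, 9, 6, 7, 4, 3] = (3 5 9)(4 8)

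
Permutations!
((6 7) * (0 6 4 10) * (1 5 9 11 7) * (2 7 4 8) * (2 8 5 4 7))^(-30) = ((0 6 1 4 10)(5 9 11 7))^(-30) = (5 11)(7 9)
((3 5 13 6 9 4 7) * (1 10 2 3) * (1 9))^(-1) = (1 6 13 5 3 2 10)(4 9 7)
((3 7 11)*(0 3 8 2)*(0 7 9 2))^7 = ((0 3 9 2 7 11 8))^7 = (11)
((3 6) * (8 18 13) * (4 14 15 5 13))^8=(4 14 15 5 13 8 18)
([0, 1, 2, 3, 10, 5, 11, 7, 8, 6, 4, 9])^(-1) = [0, 1, 2, 3, 10, 5, 9, 7, 8, 11, 4, 6]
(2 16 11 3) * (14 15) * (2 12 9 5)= (2 16 11 3 12 9 5)(14 15)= [0, 1, 16, 12, 4, 2, 6, 7, 8, 5, 10, 3, 9, 13, 15, 14, 11]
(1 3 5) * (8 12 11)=(1 3 5)(8 12 11)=[0, 3, 2, 5, 4, 1, 6, 7, 12, 9, 10, 8, 11]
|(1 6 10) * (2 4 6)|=|(1 2 4 6 10)|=5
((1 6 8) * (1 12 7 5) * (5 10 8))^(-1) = ((1 6 5)(7 10 8 12))^(-1) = (1 5 6)(7 12 8 10)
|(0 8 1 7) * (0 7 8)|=2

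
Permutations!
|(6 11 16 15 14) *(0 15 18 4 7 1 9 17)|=12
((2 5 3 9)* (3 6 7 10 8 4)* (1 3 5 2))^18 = (10)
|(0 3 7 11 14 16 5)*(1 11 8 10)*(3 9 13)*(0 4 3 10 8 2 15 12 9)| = |(1 11 14 16 5 4 3 7 2 15 12 9 13 10)| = 14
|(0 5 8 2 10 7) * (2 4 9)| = 8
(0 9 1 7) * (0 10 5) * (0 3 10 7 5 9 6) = (0 6)(1 5 3 10 9) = [6, 5, 2, 10, 4, 3, 0, 7, 8, 1, 9]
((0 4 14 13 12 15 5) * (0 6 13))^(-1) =((0 4 14)(5 6 13 12 15))^(-1) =(0 14 4)(5 15 12 13 6)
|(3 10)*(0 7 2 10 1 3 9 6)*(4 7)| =|(0 4 7 2 10 9 6)(1 3)| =14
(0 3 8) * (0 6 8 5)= (0 3 5)(6 8)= [3, 1, 2, 5, 4, 0, 8, 7, 6]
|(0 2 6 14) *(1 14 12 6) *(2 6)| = 6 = |(0 6 12 2 1 14)|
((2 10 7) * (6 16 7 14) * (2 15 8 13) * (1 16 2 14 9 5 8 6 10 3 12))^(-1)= ((1 16 7 15 6 2 3 12)(5 8 13 14 10 9))^(-1)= (1 12 3 2 6 15 7 16)(5 9 10 14 13 8)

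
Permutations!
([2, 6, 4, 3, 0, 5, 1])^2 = (6)(0 4 2)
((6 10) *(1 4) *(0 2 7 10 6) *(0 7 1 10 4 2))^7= ((1 2)(4 10 7))^7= (1 2)(4 10 7)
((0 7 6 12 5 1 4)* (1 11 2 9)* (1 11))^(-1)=(0 4 1 5 12 6 7)(2 11 9)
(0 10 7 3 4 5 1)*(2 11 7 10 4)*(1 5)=(0 4 1)(2 11 7 3)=[4, 0, 11, 2, 1, 5, 6, 3, 8, 9, 10, 7]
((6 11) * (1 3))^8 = ((1 3)(6 11))^8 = (11)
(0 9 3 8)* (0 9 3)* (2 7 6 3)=(0 2 7 6 3 8 9)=[2, 1, 7, 8, 4, 5, 3, 6, 9, 0]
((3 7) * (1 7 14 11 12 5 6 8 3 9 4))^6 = (1 9)(3 8 6 5 12 11 14)(4 7)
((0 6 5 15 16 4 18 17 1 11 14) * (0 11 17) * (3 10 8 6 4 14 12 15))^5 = (0 18 4)(1 17)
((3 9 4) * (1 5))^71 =(1 5)(3 4 9)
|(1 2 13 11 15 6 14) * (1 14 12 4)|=|(1 2 13 11 15 6 12 4)|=8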